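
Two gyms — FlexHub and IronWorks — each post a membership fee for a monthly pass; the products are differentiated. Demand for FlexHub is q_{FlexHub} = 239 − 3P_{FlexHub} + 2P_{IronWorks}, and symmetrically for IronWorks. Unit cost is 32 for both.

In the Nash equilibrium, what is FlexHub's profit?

FlexHub's profit: π = (P_{FlexHub} − 32)(239 − 3P_{FlexHub} + 2P_{IronWorks}).
∂π/∂P_{FlexHub} = 335 − 6P_{FlexHub} + 2P_{IronWorks} = 0 ⇒ P_{FlexHub} = 335/6 + (1/3)P_{IronWorks}.
Setting P_{FlexHub} = P_{IronWorks} in the reaction function: P_{FlexHub} = 335/6 + (1/3)P_{FlexHub}, so P_{FlexHub} = (335/6) / (2/3) = 83.75.
q_{FlexHub} = 239 − 3·83.75 + 2·83.75 = 155.25.
Profit = (83.75 − 32)·155.25 = 8034.1875.

8034.1875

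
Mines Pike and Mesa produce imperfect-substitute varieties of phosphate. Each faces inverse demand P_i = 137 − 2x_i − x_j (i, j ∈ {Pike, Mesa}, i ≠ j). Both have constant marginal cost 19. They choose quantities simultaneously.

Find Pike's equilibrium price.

66.2

Mine Pike's profit: π = x_{Pike}(137 − 2x_{Pike} − x_{Mesa}) − 19x_{Pike}.
∂π/∂x_{Pike} = 118 − 4x_{Pike} − x_{Mesa} = 0 ⇒ x_{Pike} = 29.5 − 0.25x_{Mesa}.
The game is symmetric, so in equilibrium x_{Mesa} = x_{Pike}: the reaction function gives 1.25x_{Pike} = 29.5, hence x_{Pike} = 23.6.
P_{Pike} = 137 − 2·23.6 − 23.6 = 66.2.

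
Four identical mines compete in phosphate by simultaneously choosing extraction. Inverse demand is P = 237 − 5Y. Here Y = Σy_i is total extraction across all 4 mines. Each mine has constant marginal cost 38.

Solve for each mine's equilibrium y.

7.96

A representative mine's profit is π_i = y_i(237 − 5Y) − 38y_i, with Y = y_i + Σ_{j≠i} y_j.
First-order condition: 199 − 10y_i − 5Σ_{j≠i} y_j = 0.
With identical mines, set every y_j = y: then 199 − 10y − 15y = 0, i.e. y = 199/25 = 7.96.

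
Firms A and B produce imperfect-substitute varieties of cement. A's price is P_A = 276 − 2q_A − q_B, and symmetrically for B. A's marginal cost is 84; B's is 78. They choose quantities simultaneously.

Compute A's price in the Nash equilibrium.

Firm A's profit: π = q_A(276 − 2q_A − q_B) − 84q_A.
∂π/∂q_A = 192 − 4q_A − q_B = 0 ⇒ q_A = 48 − 0.25q_B.
Similarly q_B = 49.5 − 0.25q_A.
Solving the two reaction functions simultaneously: (1 − (−0.25)(−0.25))q_A = 48 − 0.25·49.5, so 0.9375q_A = 35.625 and q_A = 38.
Then q_B = 49.5 − 0.25·38 = 40.
P_A = 276 − 2·38 − 40 = 160.

160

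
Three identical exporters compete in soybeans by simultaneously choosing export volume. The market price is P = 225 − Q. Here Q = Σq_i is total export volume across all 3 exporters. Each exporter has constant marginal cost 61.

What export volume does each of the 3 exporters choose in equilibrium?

A representative exporter's profit is π_i = q_i(225 − Q) − 61q_i, with Q = q_i + Σ_{j≠i} q_j.
First-order condition: 164 − 2q_i − Σ_{j≠i} q_j = 0.
In a symmetric equilibrium every exporter chooses the same q, so Σ_{j≠i} q_j = 2q. The condition becomes 164 − 4q = 0, giving q = 164/4 = 41.

41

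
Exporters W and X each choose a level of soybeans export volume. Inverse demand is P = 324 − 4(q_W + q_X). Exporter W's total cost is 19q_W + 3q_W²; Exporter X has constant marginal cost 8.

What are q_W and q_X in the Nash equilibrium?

12.25, 33.375

Exporter W's profit: π = q_W(324 − 4(q_W + q_X)) − 19q_W − 3q_W².
∂π/∂q_W = 305 − 14q_W − 4q_X = 0, so q_W = 305/14 − (2/7)q_X.
For X: ∂π/∂q_X = 316 − 8q_X − 4q_W = 0 ⇒ q_X = 39.5 − 0.5q_W.
Solving the two reaction functions simultaneously: (1 − (−2/7)(−0.5))q_W = 305/14 − (2/7)·39.5, so (6/7)q_W = 10.5 and q_W = 12.25.
Then q_X = 39.5 − 0.5·12.25 = 33.375.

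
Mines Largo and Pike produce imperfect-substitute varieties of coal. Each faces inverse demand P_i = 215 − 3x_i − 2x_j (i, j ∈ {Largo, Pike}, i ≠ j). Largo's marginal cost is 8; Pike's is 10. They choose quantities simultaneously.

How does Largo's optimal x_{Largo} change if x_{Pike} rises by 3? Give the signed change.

-1

Mine Largo's profit: π = x_{Largo}(215 − 3x_{Largo} − 2x_{Pike}) − 8x_{Largo}.
∂π/∂x_{Largo} = 207 − 6x_{Largo} − 2x_{Pike} = 0 ⇒ x_{Largo} = 34.5 − (1/3)x_{Pike}.
The reaction-function slope is −1/3, so a 3-unit rise in x_{Pike} moves x_{Largo} by −1/3 × 3 = −1. Largo's best response falls — the actions are strategic substitutes.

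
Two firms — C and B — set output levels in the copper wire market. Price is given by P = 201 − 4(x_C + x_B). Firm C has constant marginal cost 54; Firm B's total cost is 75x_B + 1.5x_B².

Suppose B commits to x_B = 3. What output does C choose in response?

Firm C's profit: π = x_C(201 − 4(x_C + x_B)) − 54x_C.
∂π/∂x_C = 147 − 8x_C − 4x_B = 0, so x_C = 18.375 − 0.5x_B.
At x_B = 3: x_C = 18.375 − 0.5·3 = 16.875.

16.875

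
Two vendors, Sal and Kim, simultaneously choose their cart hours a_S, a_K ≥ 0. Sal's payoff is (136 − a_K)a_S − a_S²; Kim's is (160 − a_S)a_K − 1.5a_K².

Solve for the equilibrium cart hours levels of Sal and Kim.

49.6, 36.8

Expanding Sal's payoff: 136a_S − a_Ka_S − a_S².
∂π/∂a_S = 136 − a_K − 2a_S = 0, so a_S = 68 − 0.5a_K.
Likewise for Kim: a_K = 160/3 − (1/3)a_S.
Substituting the second reaction function into the first: a_S = 68 − 0.5(160/3 − (1/3)a_S), which gives (5/6)a_S = 124/3 ⇒ a_S = 49.6.
Then a_K = 160/3 − (1/3)·49.6 = 36.8.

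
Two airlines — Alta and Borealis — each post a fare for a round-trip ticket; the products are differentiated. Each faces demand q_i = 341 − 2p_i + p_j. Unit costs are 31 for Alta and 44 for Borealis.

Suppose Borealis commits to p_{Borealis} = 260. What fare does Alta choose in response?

Alta's profit: π = (p_{Alta} − 31)(341 − 2p_{Alta} + p_{Borealis}).
∂π/∂p_{Alta} = 403 − 4p_{Alta} + p_{Borealis} = 0 ⇒ p_{Alta} = 100.75 + 0.25p_{Borealis}.
At p_{Borealis} = 260: p_{Alta} = 100.75 + 0.25·260 = 165.75.

165.75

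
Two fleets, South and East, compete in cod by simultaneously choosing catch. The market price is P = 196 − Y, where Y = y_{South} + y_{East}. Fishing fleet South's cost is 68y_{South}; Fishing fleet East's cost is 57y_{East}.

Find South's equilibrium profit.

Fishing fleet South's profit: π = y_{South}(196 − (y_{South} + y_{East})) − 68y_{South}.
∂π/∂y_{South} = 128 − 2y_{South} − y_{East} = 0, so y_{South} = 64 − 0.5y_{East}.
By the same steps for East: y_{East} = 69.5 − 0.5y_{South}.
Solving the two reaction functions simultaneously: (1 − (−0.5)(−0.5))y_{South} = 64 − 0.5·69.5, so 0.75y_{South} = 29.25 and y_{South} = 39.
Then y_{East} = 69.5 − 0.5·39 = 50.
Price P = 196 − 89 = 107.
South's profit: (107 − 68)·39 = 1521.

1521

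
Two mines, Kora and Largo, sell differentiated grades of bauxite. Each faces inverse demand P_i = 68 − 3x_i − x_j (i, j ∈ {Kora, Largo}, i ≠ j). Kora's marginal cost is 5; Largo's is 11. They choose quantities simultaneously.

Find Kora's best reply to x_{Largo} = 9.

9

Mine Kora's profit: π = x_{Kora}(68 − 3x_{Kora} − x_{Largo}) − 5x_{Kora}.
∂π/∂x_{Kora} = 63 − 6x_{Kora} − x_{Largo} = 0 ⇒ x_{Kora} = 10.5 − (1/6)x_{Largo}.
At x_{Largo} = 9: x_{Kora} = 10.5 − (1/6)·9 = 9.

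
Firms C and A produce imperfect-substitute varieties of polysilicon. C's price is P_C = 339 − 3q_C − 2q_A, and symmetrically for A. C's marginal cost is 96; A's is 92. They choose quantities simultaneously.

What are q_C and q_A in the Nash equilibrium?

30.125, 31.125

Firm C's profit: π = q_C(339 − 3q_C − 2q_A) − 96q_C.
∂π/∂q_C = 243 − 6q_C − 2q_A = 0 ⇒ q_C = 40.5 − (1/3)q_A.
Similarly q_A = 247/6 − (1/3)q_C.
Solving the two reaction functions simultaneously: (1 − (−1/3)(−1/3))q_C = 40.5 − (1/3)·(247/6), so (8/9)q_C = 241/9 and q_C = 30.125.
Then q_A = 247/6 − (1/3)·30.125 = 31.125.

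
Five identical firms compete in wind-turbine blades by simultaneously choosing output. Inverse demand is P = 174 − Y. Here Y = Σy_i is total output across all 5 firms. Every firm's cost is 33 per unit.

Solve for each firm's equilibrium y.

23.5

A representative firm's profit is π_i = y_i(174 − Y) − 33y_i, with Y = y_i + Σ_{j≠i} y_j.
First-order condition: 141 − 2y_i − Σ_{j≠i} y_j = 0.
With identical firms, set every y_j = y: then 141 − 2y − 4y = 0, i.e. y = 141/6 = 23.5.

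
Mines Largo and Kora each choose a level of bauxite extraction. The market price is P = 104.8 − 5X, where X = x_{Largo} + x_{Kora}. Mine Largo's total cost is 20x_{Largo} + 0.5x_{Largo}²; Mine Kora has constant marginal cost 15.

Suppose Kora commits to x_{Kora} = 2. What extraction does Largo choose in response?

Mine Largo's profit: π = x_{Largo}(104.8 − 5(x_{Largo} + x_{Kora})) − 20x_{Largo} − 0.5x_{Largo}².
∂π/∂x_{Largo} = 84.8 − 11x_{Largo} − 5x_{Kora} = 0, so x_{Largo} = 424/55 − (5/11)x_{Kora}.
At x_{Kora} = 2: x_{Largo} = 424/55 − (5/11)·2 = 6.8.

6.8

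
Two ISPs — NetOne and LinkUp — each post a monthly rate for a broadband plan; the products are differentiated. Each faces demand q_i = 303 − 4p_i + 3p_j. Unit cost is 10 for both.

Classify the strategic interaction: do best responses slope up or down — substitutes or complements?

strategic complements

NetOne's profit: π = (p_{NetOne} − 10)(303 − 4p_{NetOne} + 3p_{LinkUp}).
∂π/∂p_{NetOne} = 343 − 8p_{NetOne} + 3p_{LinkUp} = 0 ⇒ p_{NetOne} = 42.875 + 0.375p_{LinkUp}.
The best-response slope dp_{NetOne}/dp_{LinkUp} = 0.375 > 0: the reaction function is upward-sloping, so the choices are strategic complements.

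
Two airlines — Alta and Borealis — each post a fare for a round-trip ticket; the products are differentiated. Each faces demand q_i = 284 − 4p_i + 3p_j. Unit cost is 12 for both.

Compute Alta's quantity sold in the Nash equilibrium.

217.6

Alta's profit: π = (p_{Alta} − 12)(284 − 4p_{Alta} + 3p_{Borealis}).
∂π/∂p_{Alta} = 332 − 8p_{Alta} + 3p_{Borealis} = 0 ⇒ p_{Alta} = 41.5 + 0.375p_{Borealis}.
By symmetry p_{Borealis} = p_{Alta}; substituting into the reaction function, 0.625p_{Alta} = 41.5 and p_{Alta} = 66.4.
q_{Alta} = 284 − 4·66.4 + 3·66.4 = 217.6.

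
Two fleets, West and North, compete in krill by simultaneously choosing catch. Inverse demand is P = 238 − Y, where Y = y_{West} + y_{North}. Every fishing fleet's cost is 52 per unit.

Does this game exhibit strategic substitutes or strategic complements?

Fishing fleet West's profit: π = y_{West}(238 − (y_{West} + y_{North})) − 52y_{West}.
∂π/∂y_{West} = 186 − 2y_{West} − y_{North} = 0, so y_{West} = 93 − 0.5y_{North}.
The best-response slope dy_{West}/dy_{North} = −0.5 < 0: the reaction function is downward-sloping, so the choices are strategic substitutes.

strategic substitutes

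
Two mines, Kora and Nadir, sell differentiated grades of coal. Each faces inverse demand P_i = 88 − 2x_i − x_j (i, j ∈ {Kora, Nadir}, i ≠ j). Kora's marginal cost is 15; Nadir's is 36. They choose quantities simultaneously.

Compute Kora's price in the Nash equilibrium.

47

Mine Kora's profit: π = x_{Kora}(88 − 2x_{Kora} − x_{Nadir}) − 15x_{Kora}.
∂π/∂x_{Kora} = 73 − 4x_{Kora} − x_{Nadir} = 0 ⇒ x_{Kora} = 18.25 − 0.25x_{Nadir}.
Similarly x_{Nadir} = 13 − 0.25x_{Kora}.
Substituting the second reaction function into the first: x_{Kora} = 18.25 − 0.25(13 − 0.25x_{Kora}), which gives 0.9375x_{Kora} = 15 ⇒ x_{Kora} = 16.
Then x_{Nadir} = 13 − 0.25·16 = 9.
P_{Kora} = 88 − 2·16 − 9 = 47.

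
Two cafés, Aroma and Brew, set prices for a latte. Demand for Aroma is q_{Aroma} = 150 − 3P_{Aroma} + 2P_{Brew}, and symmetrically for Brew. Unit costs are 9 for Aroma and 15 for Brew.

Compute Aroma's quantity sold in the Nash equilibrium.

109.125

Aroma's profit: π = (P_{Aroma} − 9)(150 − 3P_{Aroma} + 2P_{Brew}).
∂π/∂P_{Aroma} = 177 − 6P_{Aroma} + 2P_{Brew} = 0 ⇒ P_{Aroma} = 29.5 + (1/3)P_{Brew}.
Similarly P_{Brew} = 32.5 + (1/3)P_{Aroma}.
Substituting the second reaction function into the first: P_{Aroma} = 29.5 + (1/3)(32.5 + (1/3)P_{Aroma}), which gives (8/9)P_{Aroma} = 121/3 ⇒ P_{Aroma} = 45.375.
Then P_{Brew} = 32.5 + (1/3)·45.375 = 47.625.
q_{Aroma} = 150 − 3·45.375 + 2·47.625 = 109.125.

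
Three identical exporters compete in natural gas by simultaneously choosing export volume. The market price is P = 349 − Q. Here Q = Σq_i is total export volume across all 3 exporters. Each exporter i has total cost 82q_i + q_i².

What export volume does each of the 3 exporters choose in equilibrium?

44.5

A representative exporter's profit is π_i = q_i(349 − Q) − 82q_i − q_i², with Q = q_i + Σ_{j≠i} q_j.
First-order condition: 267 − 4q_i − Σ_{j≠i} q_j = 0.
In a symmetric equilibrium every exporter chooses the same q, so Σ_{j≠i} q_j = 2q. The condition becomes 267 − 6q = 0, giving q = 267/6 = 44.5.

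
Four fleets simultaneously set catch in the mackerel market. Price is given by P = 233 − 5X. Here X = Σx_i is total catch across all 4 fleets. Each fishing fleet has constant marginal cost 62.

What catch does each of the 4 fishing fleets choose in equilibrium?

6.84

A representative fishing fleet's profit is π_i = x_i(233 − 5X) − 62x_i, with X = x_i + Σ_{j≠i} x_j.
First-order condition: 171 − 10x_i − 5Σ_{j≠i} x_j = 0.
In a symmetric equilibrium every fishing fleet chooses the same x, so Σ_{j≠i} x_j = 3x. The condition becomes 171 − 25x = 0, giving x = 171/25 = 6.84.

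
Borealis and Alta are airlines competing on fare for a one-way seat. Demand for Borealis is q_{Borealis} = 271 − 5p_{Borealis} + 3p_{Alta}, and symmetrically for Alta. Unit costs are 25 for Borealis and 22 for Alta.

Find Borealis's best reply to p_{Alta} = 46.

53.4

Borealis's profit: π = (p_{Borealis} − 25)(271 − 5p_{Borealis} + 3p_{Alta}).
∂π/∂p_{Borealis} = 396 − 10p_{Borealis} + 3p_{Alta} = 0 ⇒ p_{Borealis} = 39.6 + 0.3p_{Alta}.
At p_{Alta} = 46: p_{Borealis} = 39.6 + 0.3·46 = 53.4.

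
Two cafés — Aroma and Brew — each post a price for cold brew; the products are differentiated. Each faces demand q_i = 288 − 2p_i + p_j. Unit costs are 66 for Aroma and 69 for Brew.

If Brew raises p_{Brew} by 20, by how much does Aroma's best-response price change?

5

Aroma's profit: π = (p_{Aroma} − 66)(288 − 2p_{Aroma} + p_{Brew}).
∂π/∂p_{Aroma} = 420 − 4p_{Aroma} + p_{Brew} = 0 ⇒ p_{Aroma} = 105 + 0.25p_{Brew}.
The reaction-function slope is 0.25, so a 20-unit rise in p_{Brew} moves p_{Aroma} by 0.25 × 20 = 5. Aroma's best response rises — the actions are strategic complements.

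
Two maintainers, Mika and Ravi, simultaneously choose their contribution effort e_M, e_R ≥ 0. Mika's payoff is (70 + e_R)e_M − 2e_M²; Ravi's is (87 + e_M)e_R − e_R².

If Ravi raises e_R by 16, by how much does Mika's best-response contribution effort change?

4

Expanding Mika's payoff: 70e_M + e_Re_M − 2e_M².
∂π/∂e_M = 70 + e_R − 4e_M = 0, so e_M = 17.5 + 0.25e_R.
The reaction-function slope is 0.25, so a 16-unit rise in e_R moves e_M by 0.25 × 16 = 4. Mika's best response rises — the actions are strategic complements.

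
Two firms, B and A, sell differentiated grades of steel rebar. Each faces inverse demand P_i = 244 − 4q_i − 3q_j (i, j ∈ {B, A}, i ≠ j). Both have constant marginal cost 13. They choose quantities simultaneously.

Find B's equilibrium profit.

Firm B's profit: π = q_B(244 − 4q_B − 3q_A) − 13q_B.
∂π/∂q_B = 231 − 8q_B − 3q_A = 0 ⇒ q_B = 28.875 − 0.375q_A.
The game is symmetric, so in equilibrium q_A = q_B: the reaction function gives 1.375q_B = 28.875, hence q_B = 21.
P_B = 244 − 4·21 − 3·21 = 97.
Profit = (97 − 13)·21 = 1764.

1764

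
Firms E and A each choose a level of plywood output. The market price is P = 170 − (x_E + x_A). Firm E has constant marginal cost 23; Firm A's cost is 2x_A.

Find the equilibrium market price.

Firm E's profit: π = x_E(170 − (x_E + x_A)) − 23x_E.
∂π/∂x_E = 147 − 2x_E − x_A = 0, so x_E = 73.5 − 0.5x_A.
By the same steps for A: x_A = 84 − 0.5x_E.
Solving the two reaction functions simultaneously: (1 − (−0.5)(−0.5))x_E = 73.5 − 0.5·84, so 0.75x_E = 31.5 and x_E = 42.
Then x_A = 84 − 0.5·42 = 63.
Equilibrium price: P = 170 − 105 = 65.

65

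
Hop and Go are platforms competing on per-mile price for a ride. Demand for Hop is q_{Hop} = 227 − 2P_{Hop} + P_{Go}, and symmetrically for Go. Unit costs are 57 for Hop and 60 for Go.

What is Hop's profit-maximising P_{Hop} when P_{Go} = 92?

Hop's profit: π = (P_{Hop} − 57)(227 − 2P_{Hop} + P_{Go}).
∂π/∂P_{Hop} = 341 − 4P_{Hop} + P_{Go} = 0 ⇒ P_{Hop} = 85.25 + 0.25P_{Go}.
At P_{Go} = 92: P_{Hop} = 85.25 + 0.25·92 = 108.25.

108.25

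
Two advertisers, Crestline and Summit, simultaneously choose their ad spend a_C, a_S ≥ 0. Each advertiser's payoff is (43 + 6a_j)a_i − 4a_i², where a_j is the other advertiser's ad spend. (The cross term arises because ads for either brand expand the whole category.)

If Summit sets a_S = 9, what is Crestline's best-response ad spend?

Crestline's payoff is (43 + 6a_S)a_C − 4a_C².
∂π/∂a_C = 43 + 6a_S − 8a_C = 0, so a_C = 5.375 + 0.75a_S.
At a_S = 9: a_C = 5.375 + 0.75·9 = 12.125.

12.125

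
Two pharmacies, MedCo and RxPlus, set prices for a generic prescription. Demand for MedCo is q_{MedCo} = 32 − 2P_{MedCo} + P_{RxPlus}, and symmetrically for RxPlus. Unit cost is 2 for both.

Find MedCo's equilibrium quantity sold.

MedCo's profit: π = (P_{MedCo} − 2)(32 − 2P_{MedCo} + P_{RxPlus}).
∂π/∂P_{MedCo} = 36 − 4P_{MedCo} + P_{RxPlus} = 0 ⇒ P_{MedCo} = 9 + 0.25P_{RxPlus}.
By symmetry P_{RxPlus} = P_{MedCo}; substituting into the reaction function, 0.75P_{MedCo} = 9 and P_{MedCo} = 12.
q_{MedCo} = 32 − 2·12 + 12 = 20.

20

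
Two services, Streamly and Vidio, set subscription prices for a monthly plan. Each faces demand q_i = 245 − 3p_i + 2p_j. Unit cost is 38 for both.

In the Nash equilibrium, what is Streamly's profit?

8034.1875

Streamly's profit: π = (p_{Streamly} − 38)(245 − 3p_{Streamly} + 2p_{Vidio}).
∂π/∂p_{Streamly} = 359 − 6p_{Streamly} + 2p_{Vidio} = 0 ⇒ p_{Streamly} = 359/6 + (1/3)p_{Vidio}.
Setting p_{Streamly} = p_{Vidio} in the reaction function: p_{Streamly} = 359/6 + (1/3)p_{Streamly}, so p_{Streamly} = (359/6) / (2/3) = 89.75.
q_{Streamly} = 245 − 3·89.75 + 2·89.75 = 155.25.
Profit = (89.75 − 38)·155.25 = 8034.1875.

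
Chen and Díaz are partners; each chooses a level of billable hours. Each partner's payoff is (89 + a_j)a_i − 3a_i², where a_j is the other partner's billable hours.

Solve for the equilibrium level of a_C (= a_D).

17.8

Chen's payoff is (89 + a_D)a_C − 3a_C².
∂π/∂a_C = 89 + a_D − 6a_C = 0, so a_C = 89/6 + (1/6)a_D.
Setting a_C = a_D in the reaction function: a_C = 89/6 + (1/6)a_C, so a_C = (89/6) / (5/6) = 17.8.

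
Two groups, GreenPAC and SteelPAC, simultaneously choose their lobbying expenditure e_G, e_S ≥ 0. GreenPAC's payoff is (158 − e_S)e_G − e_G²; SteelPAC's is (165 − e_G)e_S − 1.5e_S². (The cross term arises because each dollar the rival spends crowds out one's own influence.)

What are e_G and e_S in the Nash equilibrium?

61.8, 34.4

Expanding GreenPAC's payoff: 158e_G − e_Se_G − e_G².
∂π/∂e_G = 158 − e_S − 2e_G = 0, so e_G = 79 − 0.5e_S.
Likewise for SteelPAC: e_S = 55 − (1/3)e_G.
Solving the two reaction functions simultaneously: (1 − (−0.5)(−1/3))e_G = 79 − 0.5·55, so (5/6)e_G = 51.5 and e_G = 61.8.
Then e_S = 55 − (1/3)·61.8 = 34.4.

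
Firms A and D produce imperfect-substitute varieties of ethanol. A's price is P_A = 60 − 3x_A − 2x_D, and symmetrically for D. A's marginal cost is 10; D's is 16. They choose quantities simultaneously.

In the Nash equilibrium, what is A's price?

Firm A's profit: π = x_A(60 − 3x_A − 2x_D) − 10x_A.
∂π/∂x_A = 50 − 6x_A − 2x_D = 0 ⇒ x_A = 25/3 − (1/3)x_D.
Similarly x_D = 22/3 − (1/3)x_A.
Solving the two reaction functions simultaneously: (1 − (−1/3)(−1/3))x_A = 25/3 − (1/3)·(22/3), so (8/9)x_A = 53/9 and x_A = 6.625.
Then x_D = 22/3 − (1/3)·6.625 = 5.125.
P_A = 60 − 3·6.625 − 2·5.125 = 29.875.

29.875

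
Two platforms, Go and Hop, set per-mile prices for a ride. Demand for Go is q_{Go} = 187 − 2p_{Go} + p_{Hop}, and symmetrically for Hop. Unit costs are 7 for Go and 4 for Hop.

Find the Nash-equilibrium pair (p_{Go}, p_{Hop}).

66.6, 65.4

Go's profit: π = (p_{Go} − 7)(187 − 2p_{Go} + p_{Hop}).
∂π/∂p_{Go} = 201 − 4p_{Go} + p_{Hop} = 0 ⇒ p_{Go} = 50.25 + 0.25p_{Hop}.
Similarly p_{Hop} = 48.75 + 0.25p_{Go}.
Plugging p_{Hop} into Go's best response: p_{Go} = 50.25 + 0.25(48.75 + 0.25p_{Go}) ⇒ 0.9375p_{Go} = 62.4375, so p_{Go} = 66.6.
Then p_{Hop} = 48.75 + 0.25·66.6 = 65.4.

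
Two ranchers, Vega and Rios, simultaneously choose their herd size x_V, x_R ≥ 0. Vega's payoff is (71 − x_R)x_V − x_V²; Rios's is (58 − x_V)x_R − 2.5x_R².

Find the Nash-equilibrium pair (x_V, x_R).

33, 5

Expanding Vega's payoff: 71x_V − x_Rx_V − x_V².
∂π/∂x_V = 71 − x_R − 2x_V = 0, so x_V = 35.5 − 0.5x_R.
Likewise for Rios: x_R = 11.6 − 0.2x_V.
Plugging x_R into Vega's best response: x_V = 35.5 − 0.5(11.6 − 0.2x_V) ⇒ 0.9x_V = 29.7, so x_V = 33.
Then x_R = 11.6 − 0.2·33 = 5.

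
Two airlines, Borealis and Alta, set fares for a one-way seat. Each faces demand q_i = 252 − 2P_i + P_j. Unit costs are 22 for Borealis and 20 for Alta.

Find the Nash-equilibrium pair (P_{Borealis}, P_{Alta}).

98.4, 97.6

Borealis's profit: π = (P_{Borealis} − 22)(252 − 2P_{Borealis} + P_{Alta}).
∂π/∂P_{Borealis} = 296 − 4P_{Borealis} + P_{Alta} = 0 ⇒ P_{Borealis} = 74 + 0.25P_{Alta}.
Similarly P_{Alta} = 73 + 0.25P_{Borealis}.
Substituting the second reaction function into the first: P_{Borealis} = 74 + 0.25(73 + 0.25P_{Borealis}), which gives 0.9375P_{Borealis} = 92.25 ⇒ P_{Borealis} = 98.4.
Then P_{Alta} = 73 + 0.25·98.4 = 97.6.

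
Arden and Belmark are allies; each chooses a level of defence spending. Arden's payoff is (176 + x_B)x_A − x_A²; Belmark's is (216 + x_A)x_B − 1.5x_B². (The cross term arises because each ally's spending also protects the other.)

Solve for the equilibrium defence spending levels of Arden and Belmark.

148.8, 121.6

Expanding Arden's payoff: 176x_A + x_Bx_A − x_A².
∂π/∂x_A = 176 + x_B − 2x_A = 0, so x_A = 88 + 0.5x_B.
Likewise for Belmark: x_B = 72 + (1/3)x_A.
Substituting the second reaction function into the first: x_A = 88 + 0.5(72 + (1/3)x_A), which gives (5/6)x_A = 124 ⇒ x_A = 148.8.
Then x_B = 72 + (1/3)·148.8 = 121.6.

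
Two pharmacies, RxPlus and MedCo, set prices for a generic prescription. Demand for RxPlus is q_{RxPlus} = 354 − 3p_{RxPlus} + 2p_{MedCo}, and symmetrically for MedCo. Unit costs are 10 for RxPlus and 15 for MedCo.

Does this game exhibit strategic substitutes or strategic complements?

RxPlus's profit: π = (p_{RxPlus} − 10)(354 − 3p_{RxPlus} + 2p_{MedCo}).
∂π/∂p_{RxPlus} = 384 − 6p_{RxPlus} + 2p_{MedCo} = 0 ⇒ p_{RxPlus} = 64 + (1/3)p_{MedCo}.
The best-response slope dp_{RxPlus}/dp_{MedCo} = 1/3 > 0: the reaction function is upward-sloping, so the choices are strategic complements.

strategic complements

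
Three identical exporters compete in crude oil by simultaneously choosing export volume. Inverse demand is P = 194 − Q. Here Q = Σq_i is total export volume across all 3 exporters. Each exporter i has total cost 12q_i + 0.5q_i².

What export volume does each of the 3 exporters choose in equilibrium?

A representative exporter's profit is π_i = q_i(194 − Q) − 12q_i − 0.5q_i², with Q = q_i + Σ_{j≠i} q_j.
First-order condition: 182 − 3q_i − Σ_{j≠i} q_j = 0.
With identical exporters, set every q_j = q: then 182 − 3q − 2q = 0, i.e. q = 182/5 = 36.4.

36.4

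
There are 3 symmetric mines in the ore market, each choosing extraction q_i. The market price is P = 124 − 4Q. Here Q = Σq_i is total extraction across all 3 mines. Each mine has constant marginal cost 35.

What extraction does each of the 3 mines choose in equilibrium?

5.5625

A representative mine's profit is π_i = q_i(124 − 4Q) − 35q_i, with Q = q_i + Σ_{j≠i} q_j.
First-order condition: 89 − 8q_i − 4Σ_{j≠i} q_j = 0.
In a symmetric equilibrium every mine chooses the same q, so Σ_{j≠i} q_j = 2q. The condition becomes 89 − 16q = 0, giving q = 89/16 = 5.5625.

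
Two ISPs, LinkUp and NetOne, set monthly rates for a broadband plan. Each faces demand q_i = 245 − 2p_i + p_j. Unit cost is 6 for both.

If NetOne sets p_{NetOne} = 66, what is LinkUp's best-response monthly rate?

LinkUp's profit: π = (p_{LinkUp} − 6)(245 − 2p_{LinkUp} + p_{NetOne}).
∂π/∂p_{LinkUp} = 257 − 4p_{LinkUp} + p_{NetOne} = 0 ⇒ p_{LinkUp} = 64.25 + 0.25p_{NetOne}.
At p_{NetOne} = 66: p_{LinkUp} = 64.25 + 0.25·66 = 80.75.

80.75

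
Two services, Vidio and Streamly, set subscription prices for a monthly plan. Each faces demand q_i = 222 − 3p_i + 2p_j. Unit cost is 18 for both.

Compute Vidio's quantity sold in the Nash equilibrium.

Vidio's profit: π = (p_{Vidio} − 18)(222 − 3p_{Vidio} + 2p_{Streamly}).
∂π/∂p_{Vidio} = 276 − 6p_{Vidio} + 2p_{Streamly} = 0 ⇒ p_{Vidio} = 46 + (1/3)p_{Streamly}.
Setting p_{Vidio} = p_{Streamly} in the reaction function: p_{Vidio} = 46 + (1/3)p_{Vidio}, so p_{Vidio} = 46 / (2/3) = 69.
q_{Vidio} = 222 − 3·69 + 2·69 = 153.

153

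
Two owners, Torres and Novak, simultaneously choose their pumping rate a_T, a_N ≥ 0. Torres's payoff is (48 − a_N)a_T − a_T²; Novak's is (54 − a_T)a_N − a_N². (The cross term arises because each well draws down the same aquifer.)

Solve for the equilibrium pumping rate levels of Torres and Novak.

14, 20

Expanding Torres's payoff: 48a_T − a_Na_T − a_T².
∂π/∂a_T = 48 − a_N − 2a_T = 0, so a_T = 24 − 0.5a_N.
Likewise for Novak: a_N = 27 − 0.5a_T.
Solving the two reaction functions simultaneously: (1 − (−0.5)(−0.5))a_T = 24 − 0.5·27, so 0.75a_T = 10.5 and a_T = 14.
Then a_N = 27 − 0.5·14 = 20.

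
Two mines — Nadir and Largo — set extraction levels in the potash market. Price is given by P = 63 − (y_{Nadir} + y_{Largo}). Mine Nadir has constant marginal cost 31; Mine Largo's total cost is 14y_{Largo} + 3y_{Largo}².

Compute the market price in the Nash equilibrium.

44.8

Mine Nadir's profit: π = y_{Nadir}(63 − (y_{Nadir} + y_{Largo})) − 31y_{Nadir}.
∂π/∂y_{Nadir} = 32 − 2y_{Nadir} − y_{Largo} = 0, so y_{Nadir} = 16 − 0.5y_{Largo}.
For Largo: ∂π/∂y_{Largo} = 49 − 8y_{Largo} − y_{Nadir} = 0 ⇒ y_{Largo} = 6.125 − 0.125y_{Nadir}.
Solving the two reaction functions simultaneously: (1 − (−0.5)(−0.125))y_{Nadir} = 16 − 0.5·6.125, so 0.9375y_{Nadir} = 12.9375 and y_{Nadir} = 13.8.
Then y_{Largo} = 6.125 − 0.125·13.8 = 4.4.
Equilibrium price: P = 63 − 18.2 = 44.8.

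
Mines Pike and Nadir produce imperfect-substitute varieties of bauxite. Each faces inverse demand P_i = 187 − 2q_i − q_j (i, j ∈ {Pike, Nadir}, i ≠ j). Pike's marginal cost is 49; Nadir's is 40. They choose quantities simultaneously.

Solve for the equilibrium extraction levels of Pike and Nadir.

27, 30

Mine Pike's profit: π = q_{Pike}(187 − 2q_{Pike} − q_{Nadir}) − 49q_{Pike}.
∂π/∂q_{Pike} = 138 − 4q_{Pike} − q_{Nadir} = 0 ⇒ q_{Pike} = 34.5 − 0.25q_{Nadir}.
Similarly q_{Nadir} = 36.75 − 0.25q_{Pike}.
Substituting the second reaction function into the first: q_{Pike} = 34.5 − 0.25(36.75 − 0.25q_{Pike}), which gives 0.9375q_{Pike} = 25.3125 ⇒ q_{Pike} = 27.
Then q_{Nadir} = 36.75 − 0.25·27 = 30.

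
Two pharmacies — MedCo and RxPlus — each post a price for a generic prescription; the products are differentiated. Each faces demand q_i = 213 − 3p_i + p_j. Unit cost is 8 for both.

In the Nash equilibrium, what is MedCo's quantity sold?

MedCo's profit: π = (p_{MedCo} − 8)(213 − 3p_{MedCo} + p_{RxPlus}).
∂π/∂p_{MedCo} = 237 − 6p_{MedCo} + p_{RxPlus} = 0 ⇒ p_{MedCo} = 39.5 + (1/6)p_{RxPlus}.
By symmetry p_{RxPlus} = p_{MedCo}; substituting into the reaction function, (5/6)p_{MedCo} = 39.5 and p_{MedCo} = 47.4.
q_{MedCo} = 213 − 3·47.4 + 47.4 = 118.2.

118.2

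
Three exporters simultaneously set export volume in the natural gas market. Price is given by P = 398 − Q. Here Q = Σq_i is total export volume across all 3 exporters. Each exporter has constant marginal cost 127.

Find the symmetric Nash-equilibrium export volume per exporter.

67.75

A representative exporter's profit is π_i = q_i(398 − Q) − 127q_i, with Q = q_i + Σ_{j≠i} q_j.
First-order condition: 271 − 2q_i − Σ_{j≠i} q_j = 0.
Imposing symmetry (q_j = q for all j) turns Σ_{j≠i} q_j into 2q, so 271 = 4q and q = 67.75.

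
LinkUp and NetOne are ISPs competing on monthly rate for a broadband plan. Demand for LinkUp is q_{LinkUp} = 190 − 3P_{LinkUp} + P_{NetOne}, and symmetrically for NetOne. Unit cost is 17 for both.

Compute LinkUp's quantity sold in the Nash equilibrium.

LinkUp's profit: π = (P_{LinkUp} − 17)(190 − 3P_{LinkUp} + P_{NetOne}).
∂π/∂P_{LinkUp} = 241 − 6P_{LinkUp} + P_{NetOne} = 0 ⇒ P_{LinkUp} = 241/6 + (1/6)P_{NetOne}.
By symmetry P_{NetOne} = P_{LinkUp}; substituting into the reaction function, (5/6)P_{LinkUp} = 241/6 and P_{LinkUp} = 48.2.
q_{LinkUp} = 190 − 3·48.2 + 48.2 = 93.6.

93.6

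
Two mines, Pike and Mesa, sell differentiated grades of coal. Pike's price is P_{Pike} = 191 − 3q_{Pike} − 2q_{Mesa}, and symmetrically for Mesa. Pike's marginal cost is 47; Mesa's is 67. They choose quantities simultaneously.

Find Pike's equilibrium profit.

1111.6875

Mine Pike's profit: π = q_{Pike}(191 − 3q_{Pike} − 2q_{Mesa}) − 47q_{Pike}.
∂π/∂q_{Pike} = 144 − 6q_{Pike} − 2q_{Mesa} = 0 ⇒ q_{Pike} = 24 − (1/3)q_{Mesa}.
Similarly q_{Mesa} = 62/3 − (1/3)q_{Pike}.
Plugging q_{Mesa} into Pike's best response: q_{Pike} = 24 − (1/3)(62/3 − (1/3)q_{Pike}) ⇒ (8/9)q_{Pike} = 154/9, so q_{Pike} = 19.25.
Then q_{Mesa} = 62/3 − (1/3)·19.25 = 14.25.
P_{Pike} = 191 − 3·19.25 − 2·14.25 = 104.75.
Profit = (104.75 − 47)·19.25 = 1111.6875.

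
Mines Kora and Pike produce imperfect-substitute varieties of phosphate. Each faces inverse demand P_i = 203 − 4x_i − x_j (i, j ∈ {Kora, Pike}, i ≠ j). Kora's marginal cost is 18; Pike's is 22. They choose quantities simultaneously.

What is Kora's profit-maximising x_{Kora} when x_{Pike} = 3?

22.75

Mine Kora's profit: π = x_{Kora}(203 − 4x_{Kora} − x_{Pike}) − 18x_{Kora}.
∂π/∂x_{Kora} = 185 − 8x_{Kora} − x_{Pike} = 0 ⇒ x_{Kora} = 23.125 − 0.125x_{Pike}.
At x_{Pike} = 3: x_{Kora} = 23.125 − 0.125·3 = 22.75.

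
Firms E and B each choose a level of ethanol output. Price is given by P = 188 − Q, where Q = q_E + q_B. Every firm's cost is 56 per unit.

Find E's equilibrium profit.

Firm E's profit: π = q_E(188 − (q_E + q_B)) − 56q_E.
∂π/∂q_E = 132 − 2q_E − q_B = 0, so q_E = 66 − 0.5q_B.
Setting q_E = q_B in the reaction function: q_E = 66 − 0.5q_E, so q_E = 66 / 1.5 = 44.
Price P = 188 − 88 = 100.
E's profit: (100 − 56)·44 = 1936.

1936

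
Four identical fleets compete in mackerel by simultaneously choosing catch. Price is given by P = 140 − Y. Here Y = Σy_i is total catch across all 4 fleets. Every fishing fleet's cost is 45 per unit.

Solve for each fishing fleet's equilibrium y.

A representative fishing fleet's profit is π_i = y_i(140 − Y) − 45y_i, with Y = y_i + Σ_{j≠i} y_j.
First-order condition: 95 − 2y_i − Σ_{j≠i} y_j = 0.
With identical fishing fleets, set every y_j = y: then 95 − 2y − 3y = 0, i.e. y = 95/5 = 19.

19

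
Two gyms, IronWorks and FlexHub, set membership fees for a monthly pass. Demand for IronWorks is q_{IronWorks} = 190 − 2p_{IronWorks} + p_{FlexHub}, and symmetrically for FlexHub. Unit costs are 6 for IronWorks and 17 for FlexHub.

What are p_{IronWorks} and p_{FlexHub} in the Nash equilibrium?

IronWorks's profit: π = (p_{IronWorks} − 6)(190 − 2p_{IronWorks} + p_{FlexHub}).
∂π/∂p_{IronWorks} = 202 − 4p_{IronWorks} + p_{FlexHub} = 0 ⇒ p_{IronWorks} = 50.5 + 0.25p_{FlexHub}.
Similarly p_{FlexHub} = 56 + 0.25p_{IronWorks}.
Plugging p_{FlexHub} into IronWorks's best response: p_{IronWorks} = 50.5 + 0.25(56 + 0.25p_{IronWorks}) ⇒ 0.9375p_{IronWorks} = 64.5, so p_{IronWorks} = 68.8.
Then p_{FlexHub} = 56 + 0.25·68.8 = 73.2.

68.8, 73.2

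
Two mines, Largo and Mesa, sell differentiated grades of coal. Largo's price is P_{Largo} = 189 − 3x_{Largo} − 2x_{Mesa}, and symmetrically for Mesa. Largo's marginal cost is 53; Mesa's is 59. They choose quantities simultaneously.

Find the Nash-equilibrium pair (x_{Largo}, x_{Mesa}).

Mine Largo's profit: π = x_{Largo}(189 − 3x_{Largo} − 2x_{Mesa}) − 53x_{Largo}.
∂π/∂x_{Largo} = 136 − 6x_{Largo} − 2x_{Mesa} = 0 ⇒ x_{Largo} = 68/3 − (1/3)x_{Mesa}.
Similarly x_{Mesa} = 65/3 − (1/3)x_{Largo}.
Solving the two reaction functions simultaneously: (1 − (−1/3)(−1/3))x_{Largo} = 68/3 − (1/3)·(65/3), so (8/9)x_{Largo} = 139/9 and x_{Largo} = 17.375.
Then x_{Mesa} = 65/3 − (1/3)·17.375 = 15.875.

17.375, 15.875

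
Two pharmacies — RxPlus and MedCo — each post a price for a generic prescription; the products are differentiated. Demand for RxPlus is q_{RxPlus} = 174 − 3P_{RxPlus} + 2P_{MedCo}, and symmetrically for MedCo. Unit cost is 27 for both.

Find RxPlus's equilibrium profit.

RxPlus's profit: π = (P_{RxPlus} − 27)(174 − 3P_{RxPlus} + 2P_{MedCo}).
∂π/∂P_{RxPlus} = 255 − 6P_{RxPlus} + 2P_{MedCo} = 0 ⇒ P_{RxPlus} = 42.5 + (1/3)P_{MedCo}.
The game is symmetric, so in equilibrium P_{MedCo} = P_{RxPlus}: the reaction function gives (2/3)P_{RxPlus} = 42.5, hence P_{RxPlus} = 63.75.
q_{RxPlus} = 174 − 3·63.75 + 2·63.75 = 110.25.
Profit = (63.75 − 27)·110.25 = 4051.6875.

4051.6875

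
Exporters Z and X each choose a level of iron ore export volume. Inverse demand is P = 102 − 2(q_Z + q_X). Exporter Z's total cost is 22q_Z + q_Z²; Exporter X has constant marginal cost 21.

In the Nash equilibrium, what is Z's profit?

187.23

Exporter Z's profit: π = q_Z(102 − 2(q_Z + q_X)) − 22q_Z − q_Z².
∂π/∂q_Z = 80 − 6q_Z − 2q_X = 0, so q_Z = 40/3 − (1/3)q_X.
For X: ∂π/∂q_X = 81 − 4q_X − 2q_Z = 0 ⇒ q_X = 20.25 − 0.5q_Z.
Substituting the second reaction function into the first: q_Z = 40/3 − (1/3)(20.25 − 0.5q_Z), which gives (5/6)q_Z = 79/12 ⇒ q_Z = 7.9.
Then q_X = 20.25 − 0.5·7.9 = 16.3.
Price P = 102 − 2·24.2 = 53.6.
Z's profit: (53.6 − 22)·7.9 − (7.9)² = 187.23.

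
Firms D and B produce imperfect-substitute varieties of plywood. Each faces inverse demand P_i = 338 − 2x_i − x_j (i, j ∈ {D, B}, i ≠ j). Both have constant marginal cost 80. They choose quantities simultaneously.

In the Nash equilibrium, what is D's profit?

Firm D's profit: π = x_D(338 − 2x_D − x_B) − 80x_D.
∂π/∂x_D = 258 − 4x_D − x_B = 0 ⇒ x_D = 64.5 − 0.25x_B.
The game is symmetric, so in equilibrium x_B = x_D: the reaction function gives 1.25x_D = 64.5, hence x_D = 51.6.
P_D = 338 − 2·51.6 − 51.6 = 183.2.
Profit = (183.2 − 80)·51.6 = 5325.12.

5325.12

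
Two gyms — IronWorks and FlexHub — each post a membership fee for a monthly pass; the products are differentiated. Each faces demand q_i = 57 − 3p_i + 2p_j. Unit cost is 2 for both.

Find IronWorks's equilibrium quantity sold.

IronWorks's profit: π = (p_{IronWorks} − 2)(57 − 3p_{IronWorks} + 2p_{FlexHub}).
∂π/∂p_{IronWorks} = 63 − 6p_{IronWorks} + 2p_{FlexHub} = 0 ⇒ p_{IronWorks} = 10.5 + (1/3)p_{FlexHub}.
By symmetry p_{FlexHub} = p_{IronWorks}; substituting into the reaction function, (2/3)p_{IronWorks} = 10.5 and p_{IronWorks} = 15.75.
q_{IronWorks} = 57 − 3·15.75 + 2·15.75 = 41.25.

41.25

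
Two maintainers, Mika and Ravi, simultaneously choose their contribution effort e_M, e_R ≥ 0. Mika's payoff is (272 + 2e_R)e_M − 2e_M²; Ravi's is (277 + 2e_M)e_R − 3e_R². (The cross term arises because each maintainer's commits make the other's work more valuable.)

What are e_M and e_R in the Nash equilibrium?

109.3, 82.6

Expanding Mika's payoff: 272e_M + 2e_Re_M − 2e_M².
∂π/∂e_M = 272 + 2e_R − 4e_M = 0, so e_M = 68 + 0.5e_R.
Likewise for Ravi: e_R = 277/6 + (1/3)e_M.
Plugging e_R into Mika's best response: e_M = 68 + 0.5(277/6 + (1/3)e_M) ⇒ (5/6)e_M = 1093/12, so e_M = 109.3.
Then e_R = 277/6 + (1/3)·109.3 = 82.6.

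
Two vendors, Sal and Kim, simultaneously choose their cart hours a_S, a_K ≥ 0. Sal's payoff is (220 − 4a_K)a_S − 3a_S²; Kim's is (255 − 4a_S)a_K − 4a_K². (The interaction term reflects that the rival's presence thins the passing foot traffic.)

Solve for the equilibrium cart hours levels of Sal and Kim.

Expanding Sal's payoff: 220a_S − 4a_Ka_S − 3a_S².
∂π/∂a_S = 220 − 4a_K − 6a_S = 0, so a_S = 110/3 − (2/3)a_K.
Likewise for Kim: a_K = 31.875 − 0.5a_S.
Substituting the second reaction function into the first: a_S = 110/3 − (2/3)(31.875 − 0.5a_S), which gives (2/3)a_S = 185/12 ⇒ a_S = 23.125.
Then a_K = 31.875 − 0.5·23.125 = 20.3125.

23.125, 20.3125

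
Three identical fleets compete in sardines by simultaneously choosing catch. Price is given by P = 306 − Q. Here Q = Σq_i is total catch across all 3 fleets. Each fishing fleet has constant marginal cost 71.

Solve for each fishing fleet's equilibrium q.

A representative fishing fleet's profit is π_i = q_i(306 − Q) − 71q_i, with Q = q_i + Σ_{j≠i} q_j.
First-order condition: 235 − 2q_i − Σ_{j≠i} q_j = 0.
With identical fishing fleets, set every q_j = q: then 235 − 2q − 2q = 0, i.e. q = 235/4 = 58.75.

58.75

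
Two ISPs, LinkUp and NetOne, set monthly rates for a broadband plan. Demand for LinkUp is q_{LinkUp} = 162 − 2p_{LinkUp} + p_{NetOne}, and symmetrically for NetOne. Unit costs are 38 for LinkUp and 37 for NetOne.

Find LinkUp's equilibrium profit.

LinkUp's profit: π = (p_{LinkUp} − 38)(162 − 2p_{LinkUp} + p_{NetOne}).
∂π/∂p_{LinkUp} = 238 − 4p_{LinkUp} + p_{NetOne} = 0 ⇒ p_{LinkUp} = 59.5 + 0.25p_{NetOne}.
Similarly p_{NetOne} = 59 + 0.25p_{LinkUp}.
Plugging p_{NetOne} into LinkUp's best response: p_{LinkUp} = 59.5 + 0.25(59 + 0.25p_{LinkUp}) ⇒ 0.9375p_{LinkUp} = 74.25, so p_{LinkUp} = 79.2.
Then p_{NetOne} = 59 + 0.25·79.2 = 78.8.
q_{LinkUp} = 162 − 2·79.2 + 78.8 = 82.4.
Profit = (79.2 − 38)·82.4 = 3394.88.

3394.88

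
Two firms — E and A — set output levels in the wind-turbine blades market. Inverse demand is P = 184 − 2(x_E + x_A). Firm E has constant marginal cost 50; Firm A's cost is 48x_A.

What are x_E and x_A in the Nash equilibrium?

Firm E's profit: π = x_E(184 − 2(x_E + x_A)) − 50x_E.
∂π/∂x_E = 134 − 4x_E − 2x_A = 0, so x_E = 33.5 − 0.5x_A.
By the same steps for A: x_A = 34 − 0.5x_E.
Substituting the second reaction function into the first: x_E = 33.5 − 0.5(34 − 0.5x_E), which gives 0.75x_E = 16.5 ⇒ x_E = 22.
Then x_A = 34 − 0.5·22 = 23.

22, 23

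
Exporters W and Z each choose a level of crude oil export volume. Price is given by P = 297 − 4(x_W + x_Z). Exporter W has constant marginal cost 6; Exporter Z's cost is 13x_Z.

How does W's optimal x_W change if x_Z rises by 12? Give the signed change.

-6

Exporter W's profit: π = x_W(297 − 4(x_W + x_Z)) − 6x_W.
∂π/∂x_W = 291 − 8x_W − 4x_Z = 0, so x_W = 36.375 − 0.5x_Z.
The reaction-function slope is −0.5, so a 12-unit rise in x_Z moves x_W by −0.5 × 12 = −6. W's best response falls — the actions are strategic substitutes.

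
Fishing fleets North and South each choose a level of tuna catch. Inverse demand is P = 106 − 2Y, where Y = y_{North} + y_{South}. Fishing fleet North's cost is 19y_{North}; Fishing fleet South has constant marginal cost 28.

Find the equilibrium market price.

Fishing fleet North's profit: π = y_{North}(106 − 2(y_{North} + y_{South})) − 19y_{North}.
∂π/∂y_{North} = 87 − 4y_{North} − 2y_{South} = 0, so y_{North} = 21.75 − 0.5y_{South}.
By the same steps for South: y_{South} = 19.5 − 0.5y_{North}.
Substituting the second reaction function into the first: y_{North} = 21.75 − 0.5(19.5 − 0.5y_{North}), which gives 0.75y_{North} = 12 ⇒ y_{North} = 16.
Then y_{South} = 19.5 − 0.5·16 = 11.5.
Equilibrium price: P = 106 − 2·27.5 = 51.

51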